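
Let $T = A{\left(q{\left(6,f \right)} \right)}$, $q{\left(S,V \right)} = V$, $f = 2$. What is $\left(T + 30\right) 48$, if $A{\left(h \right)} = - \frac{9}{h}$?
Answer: $1224$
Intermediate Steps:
$T = - \frac{9}{2} \approx -4.5$
$\left(T + 30\right) 48 = \left(- \frac{9}{2} + 30\right) 48 = \frac{51}{2} \cdot 48 = 1224$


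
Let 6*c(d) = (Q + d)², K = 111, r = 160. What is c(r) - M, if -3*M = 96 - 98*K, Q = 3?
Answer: 5005/6 ≈ 834.17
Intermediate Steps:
M = 3594 (M = -(96 - 98*111)/3 = -(96 - 10878)/3 = -⅓*(-10782) = 3594)
c(d) = (3 + d)²/6
c(r) - M = (3 + 160)²/6 - 1*3594 = (⅙)*163² - 3594 = (⅙)*26569 - 3594 = 26569/6 - 3594 = 5005/6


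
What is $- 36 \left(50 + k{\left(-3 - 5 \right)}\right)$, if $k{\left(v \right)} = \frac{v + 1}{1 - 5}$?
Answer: $-1863$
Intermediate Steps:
$k{\left(v \right)} = - \frac{1}{4} - \frac{v}{4}$ ($k{\left(v \right)} = \frac{1 + v}{-4} = \left(1 + v\right) \left(- \frac{1}{4}\right) = - \frac{1}{4} - \frac{v}{4}$)
$- 36 \left(50 + k{\left(-3 - 5 \right)}\right) = - 36 \left(50 - \left(\frac{1}{4} + \frac{-3 - 5}{4}\right)\right) = - 36 \left(50 - - \frac{7}{4}\right) = - 36 \left(50 + \left(- \frac{1}{4} + 2\right)\right) = - 36 \left(50 + \frac{7}{4}\right) = \left(-36\right) \frac{207}{4} = -1863$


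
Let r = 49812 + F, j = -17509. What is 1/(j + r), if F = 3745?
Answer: 1/36048 ≈ 2.7741e-5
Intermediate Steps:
r = 53557 (r = 49812 + 3745 = 53557)
1/(j + r) = 1/(-17509 + 53557) = 1/36048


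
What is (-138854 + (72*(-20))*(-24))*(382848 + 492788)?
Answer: -91323580984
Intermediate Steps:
(-138854 + (72*(-20))*(-24))*(382848 + 492788) = (-138854 - 1440*(-24))*875636 = (-138854 + 34560)*875636 = -104294*875636 = -91323580984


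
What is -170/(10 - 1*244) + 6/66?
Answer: 1052/1287 ≈ 0.81740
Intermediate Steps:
-170/(10 - 1*244) + 6/66 = -170/(10 - 244) + 6*(1/66) = -170/(-234) + 1/11 = -170*(-1/234) + 1/11 = 85/117 + 1/11 = 1052/1287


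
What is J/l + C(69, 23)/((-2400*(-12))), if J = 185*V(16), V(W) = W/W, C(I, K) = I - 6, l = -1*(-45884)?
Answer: 228297/36707200 ≈ 0.0062194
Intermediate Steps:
l = 45884
C(I, K) = -6 + I
V(W) = 1
J = 185 (J = 185*1 = 185)
J/l + C(69, 23)/((-2400*(-12))) = 185/45884 + (-6 + 69)/((-2400*(-12))) = 185*(1/45884) + 63/28800 = 185/45884 + 63*(1/28800) = 185/45884 + 7/3200 = 228297/36707200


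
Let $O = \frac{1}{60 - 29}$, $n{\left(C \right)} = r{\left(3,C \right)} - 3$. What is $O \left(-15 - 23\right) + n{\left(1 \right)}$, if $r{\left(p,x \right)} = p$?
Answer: $- \frac{38}{31} \approx -1.2258$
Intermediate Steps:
$n{\left(C \right)} = 0$ ($n{\left(C \right)} = 3 - 3 = 0$)
$O = \frac{1}{31} \approx 0.032258$
$O \left(-15 - 23\right) + n{\left(1 \right)} = \frac{-15 - 23}{31} + 0 = \frac{1}{31} \left(-38\right) + 0 = - \frac{38}{31} + 0 = - \frac{38}{31}$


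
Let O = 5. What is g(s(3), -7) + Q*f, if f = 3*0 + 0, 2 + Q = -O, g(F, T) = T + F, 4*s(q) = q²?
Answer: -19/4 ≈ -4.7500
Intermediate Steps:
s(q) = q²/4
g(F, T) = F + T
Q = -7 (Q = -2 - 1*5 = -2 - 5 = -7)
f = 0 (f = 0 + 0 = 0)
g(s(3), -7) + Q*f = ((¼)*3² - 7) - 7*0 = ((¼)*9 - 7) + 0 = (9/4 - 7) + 0 = -19/4 + 0 = -19/4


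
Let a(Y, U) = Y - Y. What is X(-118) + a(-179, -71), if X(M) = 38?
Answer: 38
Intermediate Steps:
a(Y, U) = 0
X(-118) + a(-179, -71) = 38 + 0 = 38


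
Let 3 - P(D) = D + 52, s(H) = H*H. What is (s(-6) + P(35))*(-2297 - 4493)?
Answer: 325920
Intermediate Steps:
s(H) = H**2
P(D) = -49 - D (P(D) = 3 - (D + 52) = 3 - (52 + D) = 3 + (-52 - D) = -49 - D)
(s(-6) + P(35))*(-2297 - 4493) = ((-6)**2 + (-49 - 1*35))*(-2297 - 4493) = (36 + (-49 - 35))*(-6790) = (36 - 84)*(-6790) = -48*(-6790) = 325920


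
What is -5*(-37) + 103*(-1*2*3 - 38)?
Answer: -4347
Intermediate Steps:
-5*(-37) + 103*(-1*2*3 - 38) = 185 + 103*(-2*3 - 38) = 185 + 103*(-6 - 38) = 185 + 103*(-44) = 185 - 4532 = -4347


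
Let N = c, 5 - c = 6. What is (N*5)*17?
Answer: -85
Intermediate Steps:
c = -1 (c = 5 - 1*6 = 5 - 6 = -1)
N = -1
(N*5)*17 = -1*5*17 = -5*17 = -85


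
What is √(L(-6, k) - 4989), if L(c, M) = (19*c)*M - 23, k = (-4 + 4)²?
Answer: 2*I*√1253 ≈ 70.796*I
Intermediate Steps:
k = 0 (k = 0² = 0)
L(c, M) = -23 + 19*M*c (L(c, M) = 19*M*c - 23 = -23 + 19*M*c)
√(L(-6, k) - 4989) = √((-23 + 19*0*(-6)) - 4989) = √((-23 + 0) - 4989) = √(-23 - 4989) = √(-5012) = 2*I*√1253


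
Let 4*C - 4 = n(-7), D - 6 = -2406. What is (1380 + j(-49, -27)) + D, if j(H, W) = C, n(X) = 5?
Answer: -4071/4 ≈ -1017.8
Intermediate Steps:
D = -2400 (D = 6 - 2406 = -2400)
C = 9/4 (C = 1 + (¼)*5 = 1 + 5/4 = 9/4 ≈ 2.2500)
j(H, W) = 9/4
(1380 + j(-49, -27)) + D = (1380 + 9/4) - 2400 = 5529/4 - 2400 = -4071/4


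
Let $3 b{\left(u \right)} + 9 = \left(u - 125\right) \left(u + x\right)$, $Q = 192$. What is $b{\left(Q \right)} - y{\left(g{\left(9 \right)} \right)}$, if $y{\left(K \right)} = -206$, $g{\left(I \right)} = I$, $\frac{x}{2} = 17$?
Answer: $\frac{15751}{3} \approx 5250.3$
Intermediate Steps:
$x = 34$ ($x = 2 \cdot 17 = 34$)
$b{\left(u \right)} = -3 + \frac{\left(-125 + u\right) \left(34 + u\right)}{3}$ ($b{\left(u \right)} = -3 + \frac{\left(u - 125\right) \left(u + 34\right)}{3} = -3 + \frac{\left(-125 + u\right) \left(34 + u\right)}{3}$)
$b{\left(Q \right)} - y{\left(g{\left(9 \right)} \right)} = \left(- \frac{4259}{3} - 5824 + \frac{192^{2}}{3}\right) - -206 = \left(- \frac{4259}{3} - 5824 + \frac{1}{3} \cdot 36864\right) + 206 = \left(- \frac{4259}{3} - 5824 + 12288\right) + 206 = \frac{15133}{3} + 206 = \frac{15751}{3}$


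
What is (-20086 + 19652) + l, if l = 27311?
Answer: 26877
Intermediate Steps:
(-20086 + 19652) + l = (-20086 + 19652) + 27311 = -434 + 27311 = 26877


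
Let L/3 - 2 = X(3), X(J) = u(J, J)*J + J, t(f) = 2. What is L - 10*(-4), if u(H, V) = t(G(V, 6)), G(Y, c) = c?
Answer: 73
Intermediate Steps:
u(H, V) = 2
X(J) = 3*J (X(J) = 2*J + J = 3*J)
L = 33 (L = 6 + 3*(3*3) = 6 + 3*9 = 6 + 27 = 33)
L - 10*(-4) = 33 - 10*(-4) = 33 + 40 = 73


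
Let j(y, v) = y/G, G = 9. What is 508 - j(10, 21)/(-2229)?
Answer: 10190998/20061 ≈ 508.00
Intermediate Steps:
j(y, v) = y/9
508 - j(10, 21)/(-2229) = 508 - (⅑)*10/(-2229) = 508 - 10*(-1)/(9*2229) = 508 - 1*(-10/20061) = 508 + 10/20061 = 10190998/20061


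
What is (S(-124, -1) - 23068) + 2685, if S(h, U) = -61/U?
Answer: -20322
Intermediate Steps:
(S(-124, -1) - 23068) + 2685 = (-61/(-1) - 23068) + 2685 = (-61*(-1) - 23068) + 2685 = (61 - 23068) + 2685 = -23007 + 2685 = -20322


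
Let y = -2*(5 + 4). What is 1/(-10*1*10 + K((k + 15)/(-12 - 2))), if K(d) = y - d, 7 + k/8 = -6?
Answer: -14/1741 ≈ -0.0080414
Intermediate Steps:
y = -18 (y = -2*9 = -18)
k = -104 (k = -56 + 8*(-6) = -56 - 48 = -104)
K(d) = -18 - d
1/(-10*1*10 + K((k + 15)/(-12 - 2))) = 1/(-10*1*10 + (-18 - (-104 + 15)/(-12 - 2))) = 1/(-10*10 + (-18 - (-89)/(-14))) = 1/(-100 + (-18 - (-89)*(-1)/14)) = 1/(-100 + (-18 - 1*89/14)) = 1/(-100 + (-18 - 89/14)) = 1/(-100 - 341/14) = 1/(-1741/14) = -14/1741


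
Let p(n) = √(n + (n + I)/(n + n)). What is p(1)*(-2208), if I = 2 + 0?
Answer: -1104*√10 ≈ -3491.2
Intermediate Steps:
I = 2
p(n) = √(n + (2 + n)/(2*n)) (p(n) = √(n + (n + 2)/(n + n)) = √(n + (2 + n)/((2*n))) = √(n + (2 + n)*(1/(2*n))) = √(n + (2 + n)/(2*n)))
p(1)*(-2208) = (√(2 + 4*1 + 4/1)/2)*(-2208) = (√(2 + 4 + 4*1)/2)*(-2208) = (√(2 + 4 + 4)/2)*(-2208) = (√10/2)*(-2208) = -1104*√10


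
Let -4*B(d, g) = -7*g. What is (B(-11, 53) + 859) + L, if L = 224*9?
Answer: 11871/4 ≈ 2967.8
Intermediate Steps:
B(d, g) = 7*g/4 (B(d, g) = -(-7)*g/4 = 7*g/4)
L = 2016
(B(-11, 53) + 859) + L = ((7/4)*53 + 859) + 2016 = (371/4 + 859) + 2016 = 3807/4 + 2016 = 11871/4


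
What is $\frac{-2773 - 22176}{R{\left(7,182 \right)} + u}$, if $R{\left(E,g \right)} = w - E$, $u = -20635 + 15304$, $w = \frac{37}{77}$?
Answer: $\frac{1921073}{410989} \approx 4.6743$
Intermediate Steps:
$w = \frac{37}{77}$ ($w = 37 \cdot \frac{1}{77} = \frac{37}{77} \approx 0.48052$)
$u = -5331$
$R{\left(E,g \right)} = \frac{37}{77} - E$
$\frac{-2773 - 22176}{R{\left(7,182 \right)} + u} = \frac{-2773 - 22176}{\left(\frac{37}{77} - 7\right) - 5331} = - \frac{24949}{\left(\frac{37}{77} - 7\right) - 5331} = - \frac{24949}{- \frac{502}{77} - 5331} = - \frac{24949}{- \frac{410989}{77}} = \left(-24949\right) \left(- \frac{77}{410989}\right) = \frac{1921073}{410989}$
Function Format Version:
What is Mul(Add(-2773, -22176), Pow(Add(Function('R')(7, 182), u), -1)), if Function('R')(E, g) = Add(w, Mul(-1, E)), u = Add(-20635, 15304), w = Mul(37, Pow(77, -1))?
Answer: Rational(1921073, 410989) ≈ 4.6743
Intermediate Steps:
w = Rational(37, 77) (w = Mul(37, Rational(1, 77)) = Rational(37, 77) ≈ 0.48052)
u = -5331
Function('R')(E, g) = Add(Rational(37, 77), Mul(-1, E))
Mul(Add(-2773, -22176), Pow(Add(Function('R')(7, 182), u), -1)) = Mul(Add(-2773, -22176), Pow(Add(Add(Rational(37, 77), Mul(-1, 7)), -5331), -1)) = Mul(-24949, Pow(Add(Add(Rational(37, 77), -7), -5331), -1)) = Mul(-24949, Pow(Add(Rational(-502, 77), -5331), -1)) = Mul(-24949, Pow(Rational(-410989, 77), -1)) = Mul(-24949, Rational(-77, 410989)) = Rational(1921073, 410989)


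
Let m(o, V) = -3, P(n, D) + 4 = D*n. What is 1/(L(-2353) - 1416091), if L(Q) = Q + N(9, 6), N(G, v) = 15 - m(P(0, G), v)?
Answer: -1/1418426 ≈ -7.0501e-7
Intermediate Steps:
P(n, D) = -4 + D*n
N(G, v) = 18 (N(G, v) = 15 - 1*(-3) = 15 + 3 = 18)
L(Q) = 18 + Q (L(Q) = Q + 18 = 18 + Q)
1/(L(-2353) - 1416091) = 1/((18 - 2353) - 1416091) = 1/(-2335 - 1416091) = 1/(-1418426) = -1/1418426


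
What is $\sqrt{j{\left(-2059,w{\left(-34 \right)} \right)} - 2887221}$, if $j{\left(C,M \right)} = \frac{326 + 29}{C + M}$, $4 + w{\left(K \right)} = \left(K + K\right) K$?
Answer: $\frac{i \sqrt{179010500826}}{249} \approx 1699.2 i$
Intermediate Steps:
$w{\left(K \right)} = -4 + 2 K^{2}$ ($w{\left(K \right)} = -4 + \left(K + K\right) K = -4 + 2 K K = -4 + 2 K^{2}$)
$j{\left(C,M \right)} = \frac{355}{C + M}$
$\sqrt{j{\left(-2059,w{\left(-34 \right)} \right)} - 2887221} = \sqrt{\frac{355}{-2059 - \left(4 - 2 \left(-34\right)^{2}\right)} - 2887221} = \sqrt{\frac{355}{-2059 + \left(-4 + 2 \cdot 1156\right)} - 2887221} = \sqrt{\frac{355}{-2059 + \left(-4 + 2312\right)} - 2887221} = \sqrt{\frac{355}{-2059 + 2308} - 2887221} = \sqrt{\frac{355}{249} - 2887221} = \sqrt{- \frac{718917674}{249}} = \frac{i \sqrt{179010500826}}{249}$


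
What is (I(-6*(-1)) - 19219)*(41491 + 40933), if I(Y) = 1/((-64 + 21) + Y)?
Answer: -58612036096/37 ≈ -1.5841e+9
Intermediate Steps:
I(Y) = 1/(-43 + Y)
(I(-6*(-1)) - 19219)*(41491 + 40933) = (1/(-43 - 6*(-1)) - 19219)*(41491 + 40933) = (1/(-43 + 6) - 19219)*82424 = (1/(-37) - 19219)*82424 = (-1/37 - 19219)*82424 = -711104/37*82424 = -58612036096/37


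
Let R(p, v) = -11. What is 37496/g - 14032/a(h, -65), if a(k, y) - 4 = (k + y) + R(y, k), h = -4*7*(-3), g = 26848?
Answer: -11758787/10068 ≈ -1167.9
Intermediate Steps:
h = 84 (h = -28*(-3) = 84)
a(k, y) = -7 + k + y (a(k, y) = 4 + ((k + y) - 11) = 4 + (-11 + k + y) = -7 + k + y)
37496/g - 14032/a(h, -65) = 37496/26848 - 14032/(-7 + 84 - 65) = 37496*(1/26848) - 14032/12 = 4687/3356 - 14032*1/12 = 4687/3356 - 3508/3 = -11758787/10068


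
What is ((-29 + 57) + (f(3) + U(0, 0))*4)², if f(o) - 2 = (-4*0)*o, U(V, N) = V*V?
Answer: 1296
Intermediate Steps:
U(V, N) = V²
f(o) = 2 (f(o) = 2 + (-4*0)*o = 2 + 0*o = 2 + 0 = 2)
((-29 + 57) + (f(3) + U(0, 0))*4)² = ((-29 + 57) + (2 + 0²)*4)² = (28 + (2 + 0)*4)² = (28 + 2*4)² = (28 + 8)² = 36² = 1296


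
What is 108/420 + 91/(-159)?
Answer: -1754/5565 ≈ -0.31518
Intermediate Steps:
108/420 + 91/(-159) = 108*(1/420) + 91*(-1/159) = 9/35 - 91/159 = -1754/5565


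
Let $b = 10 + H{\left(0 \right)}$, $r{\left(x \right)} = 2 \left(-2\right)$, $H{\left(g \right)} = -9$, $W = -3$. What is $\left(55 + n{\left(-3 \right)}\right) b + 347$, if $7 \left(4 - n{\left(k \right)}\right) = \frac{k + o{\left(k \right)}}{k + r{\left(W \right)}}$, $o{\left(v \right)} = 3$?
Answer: $406$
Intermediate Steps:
$r{\left(x \right)} = -4$
$n{\left(k \right)} = 4 - \frac{3 + k}{7 \left(-4 + k\right)}$ ($n{\left(k \right)} = 4 - \frac{\left(k + 3\right) \frac{1}{k - 4}}{7} = 4 - \frac{\left(3 + k\right) \frac{1}{-4 + k}}{7} = 4 - \frac{\frac{1}{-4 + k} \left(3 + k\right)}{7} = 4 - \frac{3 + k}{7 \left(-4 + k\right)}$)
$b = 1$ ($b = 10 - 9 = 1$)
$\left(55 + n{\left(-3 \right)}\right) b + 347 = \left(55 + \frac{-115 + 27 \left(-3\right)}{7 \left(-4 - 3\right)}\right) 1 + 347 = \left(55 + \frac{-115 - 81}{7 \left(-7\right)}\right) 1 + 347 = \left(55 + \frac{1}{7} \left(- \frac{1}{7}\right) \left(-196\right)\right) 1 + 347 = \left(55 + 4\right) 1 + 347 = 59 \cdot 1 + 347 = 59 + 347 = 406$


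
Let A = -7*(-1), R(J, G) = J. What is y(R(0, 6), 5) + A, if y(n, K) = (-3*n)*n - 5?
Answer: 2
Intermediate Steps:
y(n, K) = -5 - 3*n² (y(n, K) = -3*n² - 5 = -5 - 3*n²)
A = 7
y(R(0, 6), 5) + A = (-5 - 3*0²) + 7 = (-5 - 3*0) + 7 = (-5 + 0) + 7 = -5 + 7 = 2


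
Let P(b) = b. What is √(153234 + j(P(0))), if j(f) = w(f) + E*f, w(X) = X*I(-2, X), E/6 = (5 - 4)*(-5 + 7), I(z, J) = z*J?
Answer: 3*√17026 ≈ 391.45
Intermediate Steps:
I(z, J) = J*z
E = 12 (E = 6*((5 - 4)*(-5 + 7)) = 6*(1*2) = 6*2 = 12)
w(X) = -2*X² (w(X) = X*(X*(-2)) = X*(-2*X) = -2*X²)
j(f) = -2*f² + 12*f
√(153234 + j(P(0))) = √(153234 + 2*0*(6 - 1*0)) = √(153234 + 2*0*(6 + 0)) = √(153234 + 2*0*6) = √(153234 + 0) = √153234 = 3*√17026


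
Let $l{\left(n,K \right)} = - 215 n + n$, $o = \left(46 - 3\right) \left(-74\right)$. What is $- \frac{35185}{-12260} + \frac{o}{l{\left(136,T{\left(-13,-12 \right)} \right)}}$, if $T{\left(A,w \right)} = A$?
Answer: $\frac{26575889}{8920376} \approx 2.9792$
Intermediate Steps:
$o = -3182$ ($o = 43 \left(-74\right) = -3182$)
$l{\left(n,K \right)} = - 214 n$
$- \frac{35185}{-12260} + \frac{o}{l{\left(136,T{\left(-13,-12 \right)} \right)}} = - \frac{35185}{-12260} - \frac{3182}{\left(-214\right) 136} = \left(-35185\right) \left(- \frac{1}{12260}\right) - \frac{3182}{-29104} = \frac{7037}{2452} - - \frac{1591}{14552} = \frac{7037}{2452} + \frac{1591}{14552} = \frac{26575889}{8920376}$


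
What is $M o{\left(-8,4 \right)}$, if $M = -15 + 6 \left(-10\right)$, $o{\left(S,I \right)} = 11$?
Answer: $-825$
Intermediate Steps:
$M = -75$ ($M = -15 - 60 = -75$)
$M o{\left(-8,4 \right)} = \left(-75\right) 11 = -825$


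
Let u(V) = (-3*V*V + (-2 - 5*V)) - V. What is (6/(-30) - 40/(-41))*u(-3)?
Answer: -1749/205 ≈ -8.5317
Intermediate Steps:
u(V) = -2 - 6*V - 3*V² (u(V) = (-3*V² + (-2 - 5*V)) - V = (-2 - 5*V - 3*V²) - V = -2 - 6*V - 3*V²)
(6/(-30) - 40/(-41))*u(-3) = (6/(-30) - 40/(-41))*(-2 - 6*(-3) - 3*(-3)²) = (6*(-1/30) - 40*(-1/41))*(-2 + 18 - 3*9) = (-⅕ + 40/41)*(-2 + 18 - 27) = (159/205)*(-11) = -1749/205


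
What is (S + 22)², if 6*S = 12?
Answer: 576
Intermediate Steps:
S = 2 (S = (⅙)*12 = 2)
(S + 22)² = (2 + 22)² = 24² = 576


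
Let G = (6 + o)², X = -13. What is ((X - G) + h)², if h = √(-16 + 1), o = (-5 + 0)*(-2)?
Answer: (269 - I*√15)² ≈ 72346.0 - 2083.7*I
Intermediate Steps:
o = 10 (o = -5*(-2) = 10)
h = I*√15 (h = √(-15) = I*√15 ≈ 3.873*I)
G = 256 (G = (6 + 10)² = 16² = 256)
((X - G) + h)² = ((-13 - 1*256) + I*√15)² = ((-13 - 256) + I*√15)² = (-269 + I*√15)²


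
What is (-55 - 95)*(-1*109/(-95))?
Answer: -3270/19 ≈ -172.11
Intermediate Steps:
(-55 - 95)*(-1*109/(-95)) = -(-16350)*(-1)/95 = -150*109/95 = -3270/19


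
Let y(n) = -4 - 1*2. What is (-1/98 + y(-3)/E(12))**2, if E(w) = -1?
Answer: 344569/9604 ≈ 35.878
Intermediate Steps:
y(n) = -6 (y(n) = -4 - 2 = -6)
(-1/98 + y(-3)/E(12))**2 = (-1/98 - 6/(-1))**2 = (-1*1/98 - 6*(-1))**2 = (-1/98 + 6)**2 = (587/98)**2 = 344569/9604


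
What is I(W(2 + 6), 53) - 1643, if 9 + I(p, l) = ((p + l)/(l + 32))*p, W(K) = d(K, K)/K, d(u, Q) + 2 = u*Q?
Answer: -2239187/1360 ≈ -1646.5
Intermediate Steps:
d(u, Q) = -2 + Q*u (d(u, Q) = -2 + u*Q = -2 + Q*u)
W(K) = (-2 + K²)/K (W(K) = (-2 + K*K)/K = (-2 + K²)/K)
I(p, l) = -9 + p*(l + p)/(32 + l) (I(p, l) = -9 + ((p + l)/(l + 32))*p = -9 + ((l + p)/(32 + l))*p = -9 + p*(l + p)/(32 + l))
I(W(2 + 6), 53) - 1643 = (-288 + ((2 + 6) - 2/(2 + 6))² - 9*53 + 53*((2 + 6) - 2/(2 + 6)))/(32 + 53) - 1643 = (-288 + (8 - 2/8)² - 477 + 53*(8 - 2/8))/85 - 1643 = (-288 + (8 - 2*⅛)² - 477 + 53*(8 - 2*⅛))/85 - 1643 = (-288 + (8 - ¼)² - 477 + 53*(8 - ¼))/85 - 1643 = (-288 + (31/4)² - 477 + 53*(31/4))/85 - 1643 = (-288 + 961/16 - 477 + 1643/4)/85 - 1643 = (1/85)*(-4707/16) - 1643 = -4707/1360 - 1643 = -2239187/1360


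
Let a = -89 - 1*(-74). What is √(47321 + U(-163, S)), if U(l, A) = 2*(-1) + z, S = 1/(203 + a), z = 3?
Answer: 3*√5258 ≈ 217.54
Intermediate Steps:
a = -15 (a = -89 + 74 = -15)
S = 1/188 (S = 1/(203 - 15) = 1/188 ≈ 0.0053191)
U(l, A) = 1 (U(l, A) = 2*(-1) + 3 = -2 + 3 = 1)
√(47321 + U(-163, S)) = √(47321 + 1) = √47322 = 3*√5258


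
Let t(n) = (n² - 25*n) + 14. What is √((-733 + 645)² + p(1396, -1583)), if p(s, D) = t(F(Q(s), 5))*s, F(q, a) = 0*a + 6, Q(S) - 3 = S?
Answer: 4*I*√8241 ≈ 363.12*I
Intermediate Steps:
Q(S) = 3 + S
F(q, a) = 6 (F(q, a) = 0 + 6 = 6)
t(n) = 14 + n² - 25*n
p(s, D) = -100*s (p(s, D) = (14 + 6² - 25*6)*s = (14 + 36 - 150)*s = -100*s)
√((-733 + 645)² + p(1396, -1583)) = √((-733 + 645)² - 100*1396) = √((-88)² - 139600) = √(7744 - 139600) = √(-131856) = 4*I*√8241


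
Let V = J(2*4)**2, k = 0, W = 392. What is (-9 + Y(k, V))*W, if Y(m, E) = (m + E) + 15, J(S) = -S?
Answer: 27440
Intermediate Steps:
V = 64 (V = (-2*4)**2 = (-1*8)**2 = (-8)**2 = 64)
Y(m, E) = 15 + E + m (Y(m, E) = (E + m) + 15 = 15 + E + m)
(-9 + Y(k, V))*W = (-9 + (15 + 64 + 0))*392 = (-9 + 79)*392 = 70*392 = 27440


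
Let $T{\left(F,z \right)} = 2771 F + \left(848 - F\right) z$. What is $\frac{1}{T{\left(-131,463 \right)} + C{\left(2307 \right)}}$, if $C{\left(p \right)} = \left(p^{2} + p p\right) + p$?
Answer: $\frac{1}{10737081} \approx 9.3135 \cdot 10^{-8}$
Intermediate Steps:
$C{\left(p \right)} = p + 2 p^{2}$ ($C{\left(p \right)} = \left(p^{2} + p^{2}\right) + p = 2 p^{2} + p = p + 2 p^{2}$)
$T{\left(F,z \right)} = 2771 F + z \left(848 - F\right)$
$\frac{1}{T{\left(-131,463 \right)} + C{\left(2307 \right)}} = \frac{1}{\left(848 \cdot 463 + 2771 \left(-131\right) - \left(-131\right) 463\right) + 2307 \left(1 + 2 \cdot 2307\right)} = \frac{1}{\left(392624 - 363001 + 60653\right) + 2307 \left(1 + 4614\right)} = \frac{1}{90276 + 2307 \cdot 4615} = \frac{1}{90276 + 10646805} = \frac{1}{10737081}$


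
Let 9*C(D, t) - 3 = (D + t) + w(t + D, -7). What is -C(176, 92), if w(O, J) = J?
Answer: -88/3 ≈ -29.333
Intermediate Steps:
C(D, t) = -4/9 + D/9 + t/9 (C(D, t) = ⅓ + ((D + t) - 7)/9 = ⅓ + (-7 + D + t)/9 = ⅓ + (-7/9 + D/9 + t/9) = -4/9 + D/9 + t/9)
-C(176, 92) = -(-4/9 + (⅑)*176 + (⅑)*92) = -(-4/9 + 176/9 + 92/9) = -1*88/3 = -88/3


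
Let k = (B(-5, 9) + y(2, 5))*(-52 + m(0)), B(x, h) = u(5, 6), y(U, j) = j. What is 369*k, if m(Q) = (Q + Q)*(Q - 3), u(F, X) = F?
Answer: -191880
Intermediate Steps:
B(x, h) = 5
m(Q) = 2*Q*(-3 + Q) (m(Q) = (2*Q)*(-3 + Q) = 2*Q*(-3 + Q))
k = -520 (k = (5 + 5)*(-52 + 2*0*(-3 + 0)) = 10*(-52 + 2*0*(-3)) = 10*(-52 + 0) = 10*(-52) = -520)
369*k = 369*(-520) = -191880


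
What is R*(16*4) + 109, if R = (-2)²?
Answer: 365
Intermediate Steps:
R = 4
R*(16*4) + 109 = 4*(16*4) + 109 = 4*64 + 109 = 256 + 109 = 365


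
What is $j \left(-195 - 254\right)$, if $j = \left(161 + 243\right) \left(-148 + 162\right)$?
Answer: $-2539544$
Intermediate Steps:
$j = 5656$ ($j = 404 \cdot 14 = 5656$)
$j \left(-195 - 254\right) = 5656 \left(-195 - 254\right) = 5656 \left(-449\right) = -2539544$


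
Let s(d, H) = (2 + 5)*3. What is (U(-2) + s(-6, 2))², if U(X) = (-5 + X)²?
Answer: 4900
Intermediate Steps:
s(d, H) = 21 (s(d, H) = 7*3 = 21)
(U(-2) + s(-6, 2))² = ((-5 - 2)² + 21)² = ((-7)² + 21)² = (49 + 21)² = 70² = 4900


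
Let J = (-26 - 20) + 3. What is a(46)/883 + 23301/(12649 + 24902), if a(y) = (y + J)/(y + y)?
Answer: 630997563/1016831012 ≈ 0.62055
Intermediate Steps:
J = -43 (J = -46 + 3 = -43)
a(y) = (-43 + y)/(2*y) (a(y) = (y - 43)/(y + y) = (-43 + y)/((2*y)) = (-43 + y)*(1/(2*y)) = (-43 + y)/(2*y))
a(46)/883 + 23301/(12649 + 24902) = ((1/2)*(-43 + 46)/46)/883 + 23301/(12649 + 24902) = ((1/2)*(1/46)*3)*(1/883) + 23301/37551 = (3/92)*(1/883) + 23301*(1/37551) = 3/81236 + 7767/12517 = 630997563/1016831012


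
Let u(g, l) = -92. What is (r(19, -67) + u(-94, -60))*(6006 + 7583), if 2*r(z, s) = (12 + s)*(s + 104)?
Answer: -30153991/2 ≈ -1.5077e+7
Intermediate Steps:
r(z, s) = (12 + s)*(104 + s)/2 (r(z, s) = ((12 + s)*(s + 104))/2 = ((12 + s)*(104 + s))/2 = (12 + s)*(104 + s)/2)
(r(19, -67) + u(-94, -60))*(6006 + 7583) = ((624 + (½)*(-67)² + 58*(-67)) - 92)*(6006 + 7583) = ((624 + (½)*4489 - 3886) - 92)*13589 = ((624 + 4489/2 - 3886) - 92)*13589 = (-2035/2 - 92)*13589 = -2219/2*13589 = -30153991/2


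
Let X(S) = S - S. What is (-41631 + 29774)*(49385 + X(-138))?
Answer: -585557945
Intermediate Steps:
X(S) = 0
(-41631 + 29774)*(49385 + X(-138)) = (-41631 + 29774)*(49385 + 0) = -11857*49385 = -585557945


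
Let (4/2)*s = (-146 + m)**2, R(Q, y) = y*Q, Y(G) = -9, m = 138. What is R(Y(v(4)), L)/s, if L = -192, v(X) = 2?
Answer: 54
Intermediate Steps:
R(Q, y) = Q*y
s = 32 (s = (-146 + 138)**2/2 = (1/2)*(-8)**2 = (1/2)*64 = 32)
R(Y(v(4)), L)/s = -9*(-192)/32 = 1728*(1/32) = 54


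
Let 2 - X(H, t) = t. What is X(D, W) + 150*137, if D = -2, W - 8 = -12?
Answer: 20556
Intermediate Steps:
W = -4 (W = 8 - 12 = -4)
X(H, t) = 2 - t
X(D, W) + 150*137 = (2 - 1*(-4)) + 150*137 = (2 + 4) + 20550 = 6 + 20550 = 20556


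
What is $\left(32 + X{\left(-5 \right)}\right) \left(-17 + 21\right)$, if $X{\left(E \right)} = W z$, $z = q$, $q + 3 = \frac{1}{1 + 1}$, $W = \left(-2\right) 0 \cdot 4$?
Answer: $128$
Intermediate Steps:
$W = 0$ ($W = 0 \cdot 4 = 0$)
$q = - \frac{5}{2}$ ($q = -3 + \frac{1}{1 + 1} = -3 + \frac{1}{2} = - \frac{5}{2} \approx -2.5$)
$z = - \frac{5}{2} \approx -2.5$
$X{\left(E \right)} = 0$ ($X{\left(E \right)} = 0 \left(- \frac{5}{2}\right) = 0$)
$\left(32 + X{\left(-5 \right)}\right) \left(-17 + 21\right) = \left(32 + 0\right) \left(-17 + 21\right) = 32 \cdot 4 = 128$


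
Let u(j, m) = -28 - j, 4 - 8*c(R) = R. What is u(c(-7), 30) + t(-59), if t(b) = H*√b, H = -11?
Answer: -235/8 - 11*I*√59 ≈ -29.375 - 84.493*I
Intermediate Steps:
c(R) = ½ - R/8
t(b) = -11*√b
u(c(-7), 30) + t(-59) = (-28 - (½ - ⅛*(-7))) - 11*I*√59 = (-28 - (½ + 7/8)) - 11*I*√59 = (-28 - 1*11/8) - 11*I*√59 = (-28 - 11/8) - 11*I*√59 = -235/8 - 11*I*√59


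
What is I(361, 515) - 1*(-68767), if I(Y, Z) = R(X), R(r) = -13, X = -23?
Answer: 68754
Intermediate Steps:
I(Y, Z) = -13
I(361, 515) - 1*(-68767) = -13 - 1*(-68767) = -13 + 68767 = 68754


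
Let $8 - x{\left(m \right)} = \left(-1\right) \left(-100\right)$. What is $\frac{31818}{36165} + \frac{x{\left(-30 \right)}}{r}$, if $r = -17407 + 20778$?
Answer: $\frac{34643766}{40637405} \approx 0.85251$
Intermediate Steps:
$x{\left(m \right)} = -92$ ($x{\left(m \right)} = 8 - \left(-1\right) \left(-100\right) = 8 - 100 = -92$)
$r = 3371$
$\frac{31818}{36165} + \frac{x{\left(-30 \right)}}{r} = \frac{31818}{36165} - \frac{92}{3371} = 31818 \cdot \frac{1}{36165} - \frac{92}{3371} = \frac{10606}{12055} - \frac{92}{3371} = \frac{34643766}{40637405}$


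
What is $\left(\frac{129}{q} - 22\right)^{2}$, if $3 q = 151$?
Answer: $\frac{8614225}{22801} \approx 377.8$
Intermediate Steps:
$q = \frac{151}{3}$ ($q = \frac{1}{3} \cdot 151 = \frac{151}{3} \approx 50.333$)
$\left(\frac{129}{q} - 22\right)^{2} = \left(\frac{129}{\frac{151}{3}} - 22\right)^{2} = \left(129 \cdot \frac{3}{151} - 22\right)^{2} = \left(\frac{387}{151} - 22\right)^{2} = \left(- \frac{2935}{151}\right)^{2} = \frac{8614225}{22801}$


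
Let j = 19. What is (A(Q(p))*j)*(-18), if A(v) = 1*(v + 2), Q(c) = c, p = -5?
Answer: 1026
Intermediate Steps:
A(v) = 2 + v (A(v) = 1*(2 + v) = 2 + v)
(A(Q(p))*j)*(-18) = ((2 - 5)*19)*(-18) = -3*19*(-18) = -57*(-18) = 1026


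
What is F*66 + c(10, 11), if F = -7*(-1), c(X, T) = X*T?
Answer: 572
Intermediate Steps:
c(X, T) = T*X
F = 7
F*66 + c(10, 11) = 7*66 + 11*10 = 462 + 110 = 572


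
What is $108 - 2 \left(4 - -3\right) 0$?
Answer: $0$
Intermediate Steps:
$108 - 2 \left(4 - -3\right) 0 = 108 - 2 \left(4 + 3\right) 0 = 108 \left(-2\right) 7 \cdot 0 = 108 \left(\left(-14\right) 0\right) = 108 \cdot 0 = 0$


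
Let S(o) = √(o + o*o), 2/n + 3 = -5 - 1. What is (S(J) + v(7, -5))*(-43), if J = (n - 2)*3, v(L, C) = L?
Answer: -301 - 86*√85/3 ≈ -565.29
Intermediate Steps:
n = -2/9 (n = 2/(-3 + (-5 - 1)) = 2/(-3 - 6) = 2/(-9) = 2*(-⅑) = -2/9 ≈ -0.22222)
J = -20/3 (J = (-2/9 - 2)*3 = -20/9*3 = -20/3 ≈ -6.6667)
S(o) = √(o + o²)
(S(J) + v(7, -5))*(-43) = (√(-20*(1 - 20/3)/3) + 7)*(-43) = (√(-20/3*(-17/3)) + 7)*(-43) = (√(340/9) + 7)*(-43) = (2*√85/3 + 7)*(-43) = (7 + 2*√85/3)*(-43) = -301 - 86*√85/3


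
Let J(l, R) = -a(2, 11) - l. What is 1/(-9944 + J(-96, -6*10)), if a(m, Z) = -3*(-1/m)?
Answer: -2/19699 ≈ -0.00010153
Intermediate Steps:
a(m, Z) = 3/m (a(m, Z) = -(-3)/m = 3/m)
J(l, R) = -3/2 - l
1/(-9944 + J(-96, -6*10)) = 1/(-9944 + (-3/2 - 1*(-96))) = 1/(-9944 + (-3/2 + 96)) = 1/(-9944 + 189/2) = 1/(-19699/2) = -2/19699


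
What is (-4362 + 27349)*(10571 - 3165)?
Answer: 170241722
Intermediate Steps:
(-4362 + 27349)*(10571 - 3165) = 22987*7406 = 170241722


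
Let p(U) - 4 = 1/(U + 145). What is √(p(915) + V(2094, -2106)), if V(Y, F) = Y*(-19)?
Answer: I*√11174763535/530 ≈ 199.45*I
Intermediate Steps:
V(Y, F) = -19*Y
p(U) = 4 + 1/(145 + U) (p(U) = 4 + 1/(U + 145) = 4 + 1/(145 + U))
√(p(915) + V(2094, -2106)) = √((581 + 4*915)/(145 + 915) - 19*2094) = √((581 + 3660)/1060 - 39786) = √((1/1060)*4241 - 39786) = √(4241/1060 - 39786) = √(-42168919/1060) = I*√11174763535/530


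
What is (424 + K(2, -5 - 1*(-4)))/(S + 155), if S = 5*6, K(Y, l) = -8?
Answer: 416/185 ≈ 2.2486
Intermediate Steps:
S = 30
(424 + K(2, -5 - 1*(-4)))/(S + 155) = (424 - 8)/(30 + 155) = 416/185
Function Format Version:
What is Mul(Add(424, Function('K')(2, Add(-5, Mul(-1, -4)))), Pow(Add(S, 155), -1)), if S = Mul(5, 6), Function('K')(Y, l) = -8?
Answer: Rational(416, 185) ≈ 2.2486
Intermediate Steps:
S = 30
Mul(Add(424, Function('K')(2, Add(-5, Mul(-1, -4)))), Pow(Add(S, 155), -1)) = Mul(Add(424, -8), Pow(Add(30, 155), -1)) = Mul(416, Pow(185, -1)) = Mul(416, Rational(1, 185)) = Rational(416, 185)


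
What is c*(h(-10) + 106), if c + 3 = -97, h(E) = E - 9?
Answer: -8700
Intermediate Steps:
h(E) = -9 + E
c = -100 (c = -3 - 97 = -100)
c*(h(-10) + 106) = -100*((-9 - 10) + 106) = -100*(-19 + 106) = -100*87 = -8700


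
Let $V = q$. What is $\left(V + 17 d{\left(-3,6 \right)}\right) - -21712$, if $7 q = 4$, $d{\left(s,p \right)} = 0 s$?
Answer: $\frac{151988}{7} \approx 21713.0$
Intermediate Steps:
$d{\left(s,p \right)} = 0$
$q = \frac{4}{7}$ ($q = \frac{1}{7} \cdot 4 = \frac{4}{7} \approx 0.57143$)
$V = \frac{4}{7} \approx 0.57143$
$\left(V + 17 d{\left(-3,6 \right)}\right) - -21712 = \left(\frac{4}{7} + 17 \cdot 0\right) - -21712 = \left(\frac{4}{7} + 0\right) + 21712 = \frac{4}{7} + 21712 = \frac{151988}{7}$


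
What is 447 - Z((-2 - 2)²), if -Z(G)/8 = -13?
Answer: 343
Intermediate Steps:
Z(G) = 104 (Z(G) = -8*(-13) = 104)
447 - Z((-2 - 2)²) = 447 - 1*104 = 447 - 104 = 343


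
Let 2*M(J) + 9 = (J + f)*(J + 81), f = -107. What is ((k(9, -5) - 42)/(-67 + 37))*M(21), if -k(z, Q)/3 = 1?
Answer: -26343/4 ≈ -6585.8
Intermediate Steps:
k(z, Q) = -3 (k(z, Q) = -3*1 = -3)
M(J) = -9/2 + (-107 + J)*(81 + J)/2 (M(J) = -9/2 + ((J - 107)*(J + 81))/2 = -9/2 + ((-107 + J)*(81 + J))/2 = -9/2 + (-107 + J)*(81 + J)/2)
((k(9, -5) - 42)/(-67 + 37))*M(21) = ((-3 - 42)/(-67 + 37))*(-4338 + (½)*21² - 13*21) = (-45/(-30))*(-4338 + (½)*441 - 273) = (-45*(-1/30))*(-4338 + 441/2 - 273) = (3/2)*(-8781/2) = -26343/4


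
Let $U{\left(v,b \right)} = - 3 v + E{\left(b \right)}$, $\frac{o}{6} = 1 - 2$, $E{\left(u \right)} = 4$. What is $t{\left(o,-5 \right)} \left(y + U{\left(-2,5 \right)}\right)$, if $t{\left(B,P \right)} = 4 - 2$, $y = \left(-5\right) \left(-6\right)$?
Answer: $80$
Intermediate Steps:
$y = 30$
$o = -6$ ($o = 6 \left(1 - 2\right) = 6 \left(-1\right) = -6$)
$U{\left(v,b \right)} = 4 - 3 v$ ($U{\left(v,b \right)} = - 3 v + 4 = 4 - 3 v$)
$t{\left(B,P \right)} = 2$ ($t{\left(B,P \right)} = 4 - 2 = 2$)
$t{\left(o,-5 \right)} \left(y + U{\left(-2,5 \right)}\right) = 2 \left(30 + \left(4 - -6\right)\right) = 2 \left(30 + \left(4 + 6\right)\right) = 2 \left(30 + 10\right) = 2 \cdot 40 = 80$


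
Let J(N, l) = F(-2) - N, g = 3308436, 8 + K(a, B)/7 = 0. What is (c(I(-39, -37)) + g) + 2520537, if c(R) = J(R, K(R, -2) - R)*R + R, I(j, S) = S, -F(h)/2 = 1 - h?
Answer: 5827789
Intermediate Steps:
F(h) = -2 + 2*h (F(h) = -2*(1 - h) = -2 + 2*h)
K(a, B) = -56 (K(a, B) = -56 + 7*0 = -56 + 0 = -56)
J(N, l) = -6 - N (J(N, l) = (-2 + 2*(-2)) - N = (-2 - 4) - N = -6 - N)
c(R) = R + R*(-6 - R) (c(R) = (-6 - R)*R + R = R*(-6 - R) + R = R + R*(-6 - R))
(c(I(-39, -37)) + g) + 2520537 = (-1*(-37)*(5 - 37) + 3308436) + 2520537 = (-1*(-37)*(-32) + 3308436) + 2520537 = (-1184 + 3308436) + 2520537 = 3307252 + 2520537 = 5827789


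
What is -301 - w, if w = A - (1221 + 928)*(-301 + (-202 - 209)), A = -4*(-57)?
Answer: -1530617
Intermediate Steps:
A = 228
w = 1530316 (w = 228 - (1221 + 928)*(-301 + (-202 - 209)) = 228 - 2149*(-301 - 411) = 228 - 2149*(-712) = 228 - 1*(-1530088) = 228 + 1530088 = 1530316)
-301 - w = -301 - 1*1530316 = -301 - 1530316 = -1530617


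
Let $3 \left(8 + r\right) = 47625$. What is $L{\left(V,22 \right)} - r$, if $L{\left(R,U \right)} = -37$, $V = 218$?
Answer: $-15904$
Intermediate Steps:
$r = 15867$ ($r = -8 + \frac{1}{3} \cdot 47625 = -8 + 15875 = 15867$)
$L{\left(V,22 \right)} - r = -37 - 15867 = -15904$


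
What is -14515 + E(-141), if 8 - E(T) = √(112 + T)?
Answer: -14507 - I*√29 ≈ -14507.0 - 5.3852*I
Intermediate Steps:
E(T) = 8 - √(112 + T)
-14515 + E(-141) = -14515 + (8 - √(112 - 141)) = -14515 + (8 - √(-29)) = -14515 + (8 - I*√29) = -14507 - I*√29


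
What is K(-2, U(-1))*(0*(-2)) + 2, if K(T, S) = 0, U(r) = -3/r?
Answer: 2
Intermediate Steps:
K(-2, U(-1))*(0*(-2)) + 2 = 0*(0*(-2)) + 2 = 0*0 + 2 = 0 + 2 = 2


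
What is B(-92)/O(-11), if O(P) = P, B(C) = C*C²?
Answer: 778688/11 ≈ 70790.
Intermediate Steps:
B(C) = C³
B(-92)/O(-11) = (-92)³/(-11) = -778688*(-1/11) = 778688/11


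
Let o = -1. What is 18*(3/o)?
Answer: -54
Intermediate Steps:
18*(3/o) = 18*(3/(-1)) = 18*(3*(-1)) = 18*(-3) = -54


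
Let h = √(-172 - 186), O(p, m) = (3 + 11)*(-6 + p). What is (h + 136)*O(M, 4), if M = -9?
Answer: -28560 - 210*I*√358 ≈ -28560.0 - 3973.4*I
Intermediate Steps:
O(p, m) = -84 + 14*p (O(p, m) = 14*(-6 + p) = -84 + 14*p)
h = I*√358 (h = √(-358) = I*√358 ≈ 18.921*I)
(h + 136)*O(M, 4) = (I*√358 + 136)*(-84 + 14*(-9)) = (136 + I*√358)*(-84 - 126) = (136 + I*√358)*(-210) = -28560 - 210*I*√358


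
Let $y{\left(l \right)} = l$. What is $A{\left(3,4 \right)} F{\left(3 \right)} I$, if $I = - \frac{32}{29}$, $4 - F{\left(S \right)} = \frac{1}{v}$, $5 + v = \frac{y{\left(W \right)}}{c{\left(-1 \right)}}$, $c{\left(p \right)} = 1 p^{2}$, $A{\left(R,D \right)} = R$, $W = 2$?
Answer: $- \frac{416}{29} \approx -14.345$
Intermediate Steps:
$c{\left(p \right)} = p^{2}$
$v = -3$ ($v = -5 + \frac{2}{\left(-1\right)^{2}} = -5 + \frac{2}{1} = -5 + 2 \cdot 1 = -5 + 2 = -3$)
$F{\left(S \right)} = \frac{13}{3}$ ($F{\left(S \right)} = 4 - \frac{1}{-3} = 4 - - \frac{1}{3} = 4 + \frac{1}{3} = \frac{13}{3}$)
$I = - \frac{32}{29}$ ($I = \left(-32\right) \frac{1}{29} = - \frac{32}{29} \approx -1.1034$)
$A{\left(3,4 \right)} F{\left(3 \right)} I = 3 \cdot \frac{13}{3} \left(- \frac{32}{29}\right) = 13 \left(- \frac{32}{29}\right) = - \frac{416}{29}$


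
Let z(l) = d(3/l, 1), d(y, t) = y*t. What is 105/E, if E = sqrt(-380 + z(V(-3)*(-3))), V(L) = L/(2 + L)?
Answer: -15*I*sqrt(3423)/163 ≈ -5.384*I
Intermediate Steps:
d(y, t) = t*y
z(l) = 3/l (z(l) = 1*(3/l) = 3/l)
E = I*sqrt(3423)/3 (E = sqrt(-380 + 3/((-3/(2 - 3)*(-3)))) = sqrt(-380 + 3/((-3/(-1)*(-3)))) = sqrt(-380 + 3/((-3*(-1)*(-3)))) = sqrt(-380 + 3/((3*(-3)))) = sqrt(-380 + 3/(-9)) = sqrt(-380 + 3*(-1/9)) = sqrt(-380 - 1/3) = sqrt(-1141/3) = I*sqrt(3423)/3 ≈ 19.502*I)
105/E = 105/((I*sqrt(3423)/3)) = 105*(-I*sqrt(3423)/1141) = -15*I*sqrt(3423)/163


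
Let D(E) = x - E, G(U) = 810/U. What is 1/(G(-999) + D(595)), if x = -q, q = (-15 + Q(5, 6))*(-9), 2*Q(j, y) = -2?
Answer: -37/27373 ≈ -0.0013517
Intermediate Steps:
Q(j, y) = -1 (Q(j, y) = (½)*(-2) = -1)
q = 144 (q = (-15 - 1)*(-9) = -16*(-9) = 144)
x = -144 (x = -1*144 = -144)
D(E) = -144 - E
1/(G(-999) + D(595)) = 1/(810/(-999) + (-144 - 1*595)) = 1/(810*(-1/999) + (-144 - 595)) = 1/(-30/37 - 739) = 1/(-27373/37) = -37/27373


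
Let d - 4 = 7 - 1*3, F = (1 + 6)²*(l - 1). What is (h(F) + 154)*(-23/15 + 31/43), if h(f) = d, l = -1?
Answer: -28296/215 ≈ -131.61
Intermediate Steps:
F = -98 (F = (1 + 6)²*(-1 - 1) = 7²*(-2) = 49*(-2) = -98)
d = 8 (d = 4 + (7 - 1*3) = 4 + (7 - 3) = 4 + 4 = 8)
h(f) = 8
(h(F) + 154)*(-23/15 + 31/43) = (8 + 154)*(-23/15 + 31/43) = 162*(-23*1/15 + 31*(1/43)) = 162*(-23/15 + 31/43) = 162*(-524/645) = -28296/215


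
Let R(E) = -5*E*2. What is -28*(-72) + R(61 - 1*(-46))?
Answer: 946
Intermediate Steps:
R(E) = -10*E
-28*(-72) + R(61 - 1*(-46)) = -28*(-72) - 10*(61 - 1*(-46)) = 2016 - 10*(61 + 46) = 2016 - 10*107 = 2016 - 1070 = 946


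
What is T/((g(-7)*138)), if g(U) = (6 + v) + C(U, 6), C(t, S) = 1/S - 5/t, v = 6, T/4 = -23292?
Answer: -652176/12443 ≈ -52.413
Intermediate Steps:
T = -93168 (T = 4*(-23292) = -93168)
C(t, S) = 1/S - 5/t
g(U) = 73/6 - 5/U (g(U) = (6 + 6) + (1/6 - 5/U) = 12 + (1/6 - 5/U) = 73/6 - 5/U)
T/((g(-7)*138)) = -93168*1/(138*(73/6 - 5/(-7))) = -93168*1/(138*(73/6 - 5*(-1/7))) = -93168*1/(138*(73/6 + 5/7)) = -93168/((541/42)*138) = -93168/12443/7 = -93168*7/12443 = -652176/12443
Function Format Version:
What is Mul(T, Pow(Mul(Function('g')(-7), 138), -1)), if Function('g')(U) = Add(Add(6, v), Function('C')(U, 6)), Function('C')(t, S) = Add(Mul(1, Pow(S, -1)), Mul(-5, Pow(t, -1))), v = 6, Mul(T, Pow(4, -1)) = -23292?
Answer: Rational(-652176, 12443) ≈ -52.413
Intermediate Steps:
T = -93168 (T = Mul(4, -23292) = -93168)
Function('C')(t, S) = Add(Pow(S, -1), Mul(-5, Pow(t, -1)))
Function('g')(U) = Add(Rational(73, 6), Mul(-5, Pow(U, -1))) (Function('g')(U) = Add(Add(6, 6), Add(Pow(6, -1), Mul(-5, Pow(U, -1)))) = Add(12, Add(Rational(1, 6), Mul(-5, Pow(U, -1)))) = Add(Rational(73, 6), Mul(-5, Pow(U, -1))))
Mul(T, Pow(Mul(Function('g')(-7), 138), -1)) = Mul(-93168, Pow(Mul(Add(Rational(73, 6), Mul(-5, Pow(-7, -1))), 138), -1)) = Mul(-93168, Pow(Mul(Add(Rational(73, 6), Mul(-5, Rational(-1, 7))), 138), -1)) = Mul(-93168, Pow(Mul(Add(Rational(73, 6), Rational(5, 7)), 138), -1)) = Mul(-93168, Pow(Mul(Rational(541, 42), 138), -1)) = Mul(-93168, Pow(Rational(12443, 7), -1)) = Mul(-93168, Rational(7, 12443)) = Rational(-652176, 12443)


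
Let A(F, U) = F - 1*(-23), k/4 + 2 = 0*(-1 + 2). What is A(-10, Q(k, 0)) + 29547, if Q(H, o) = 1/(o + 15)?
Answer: 29560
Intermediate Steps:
k = -8 (k = -8 + 4*(0*(-1 + 2)) = -8 + 4*(0*1) = -8 + 4*0 = -8 + 0 = -8)
Q(H, o) = 1/(15 + o)
A(F, U) = 23 + F (A(F, U) = F + 23 = 23 + F)
A(-10, Q(k, 0)) + 29547 = (23 - 10) + 29547 = 13 + 29547 = 29560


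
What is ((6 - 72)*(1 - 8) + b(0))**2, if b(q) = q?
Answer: 213444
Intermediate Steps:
((6 - 72)*(1 - 8) + b(0))**2 = ((6 - 72)*(1 - 8) + 0)**2 = (-66*(-7) + 0)**2 = (462 + 0)**2 = 462**2 = 213444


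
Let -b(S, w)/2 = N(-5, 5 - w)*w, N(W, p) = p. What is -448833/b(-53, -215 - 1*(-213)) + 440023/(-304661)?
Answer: -19536318751/1218644 ≈ -16031.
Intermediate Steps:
b(S, w) = -2*w*(5 - w) (b(S, w) = -2*(5 - w)*w = -2*w*(5 - w))
-448833/b(-53, -215 - 1*(-213)) + 440023/(-304661) = -448833*1/(2*(-215 - 1*(-213))*(-5 + (-215 - 1*(-213)))) + 440023/(-304661) = -448833*1/(2*(-215 + 213)*(-5 + (-215 + 213))) + 440023*(-1/304661) = -448833*(-1/(4*(-5 - 2))) - 440023/304661 = -448833/(2*(-2)*(-7)) - 440023/304661 = -448833/28 - 440023/304661 = -448833*1/28 - 440023/304661 = -64119/4 - 440023/304661 = -19536318751/1218644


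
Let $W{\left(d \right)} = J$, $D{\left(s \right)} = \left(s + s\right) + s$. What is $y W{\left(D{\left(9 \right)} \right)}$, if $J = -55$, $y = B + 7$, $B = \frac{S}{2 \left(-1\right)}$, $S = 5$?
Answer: $- \frac{495}{2} \approx -247.5$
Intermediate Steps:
$B = - \frac{5}{2}$ ($B = \frac{5}{2 \left(-1\right)} = \frac{5}{-2} = 5 \left(- \frac{1}{2}\right) = - \frac{5}{2} \approx -2.5$)
$y = \frac{9}{2}$ ($y = - \frac{5}{2} + 7 = \frac{9}{2} \approx 4.5$)
$D{\left(s \right)} = 3 s$ ($D{\left(s \right)} = 2 s + s = 3 s$)
$W{\left(d \right)} = -55$
$y W{\left(D{\left(9 \right)} \right)} = \frac{9}{2} \left(-55\right) = - \frac{495}{2}$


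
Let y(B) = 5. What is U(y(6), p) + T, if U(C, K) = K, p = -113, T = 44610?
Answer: 44497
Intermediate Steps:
U(y(6), p) + T = -113 + 44610 = 44497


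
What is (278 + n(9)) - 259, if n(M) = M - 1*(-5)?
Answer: 33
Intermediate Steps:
n(M) = 5 + M (n(M) = M + 5 = 5 + M)
(278 + n(9)) - 259 = (278 + (5 + 9)) - 259 = (278 + 14) - 259 = 292 - 259 = 33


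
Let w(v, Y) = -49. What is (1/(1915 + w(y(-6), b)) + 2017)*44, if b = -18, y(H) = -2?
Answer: 82801906/933 ≈ 88748.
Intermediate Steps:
(1/(1915 + w(y(-6), b)) + 2017)*44 = (1/(1915 - 49) + 2017)*44 = (1/1866 + 2017)*44 = (3763723/1866)*44 = 82801906/933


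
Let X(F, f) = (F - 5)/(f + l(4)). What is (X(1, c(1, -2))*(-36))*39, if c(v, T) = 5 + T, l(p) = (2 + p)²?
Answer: 144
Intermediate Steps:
X(F, f) = (-5 + F)/(36 + f) (X(F, f) = (F - 5)/(f + (2 + 4)²) = (-5 + F)/(f + 6²) = (-5 + F)/(f + 36) = (-5 + F)/(36 + f))
(X(1, c(1, -2))*(-36))*39 = (((-5 + 1)/(36 + (5 - 2)))*(-36))*39 = ((-4/(36 + 3))*(-36))*39 = ((-4/39)*(-36))*39 = (((1/39)*(-4))*(-36))*39 = -4/39*(-36)*39 = (48/13)*39 = 144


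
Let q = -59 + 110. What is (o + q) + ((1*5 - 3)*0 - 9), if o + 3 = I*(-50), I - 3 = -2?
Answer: -11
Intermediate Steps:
q = 51
I = 1 (I = 3 - 2 = 1)
o = -53 (o = -3 + 1*(-50) = -3 - 50 = -53)
(o + q) + ((1*5 - 3)*0 - 9) = (-53 + 51) + ((1*5 - 3)*0 - 9) = -2 + ((5 - 3)*0 - 9) = -2 + (2*0 - 9) = -2 + (0 - 9) = -2 - 9 = -11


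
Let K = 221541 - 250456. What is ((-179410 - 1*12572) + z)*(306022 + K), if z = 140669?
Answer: -14219191491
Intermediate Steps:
K = -28915
((-179410 - 1*12572) + z)*(306022 + K) = ((-179410 - 1*12572) + 140669)*(306022 - 28915) = ((-179410 - 12572) + 140669)*277107 = (-191982 + 140669)*277107 = -51313*277107 = -14219191491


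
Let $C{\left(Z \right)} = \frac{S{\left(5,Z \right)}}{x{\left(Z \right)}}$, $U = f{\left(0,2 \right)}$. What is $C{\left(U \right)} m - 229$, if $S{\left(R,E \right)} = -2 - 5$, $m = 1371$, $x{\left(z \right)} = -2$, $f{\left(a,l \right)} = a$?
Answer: $\frac{9139}{2} \approx 4569.5$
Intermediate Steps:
$U = 0$
$S{\left(R,E \right)} = -7$
$C{\left(Z \right)} = \frac{7}{2}$ ($C{\left(Z \right)} = - \frac{7}{-2} = \left(-7\right) \left(- \frac{1}{2}\right) = \frac{7}{2}$)
$C{\left(U \right)} m - 229 = \frac{7}{2} \cdot 1371 - 229 = \frac{9597}{2} - 229 = \frac{9139}{2}$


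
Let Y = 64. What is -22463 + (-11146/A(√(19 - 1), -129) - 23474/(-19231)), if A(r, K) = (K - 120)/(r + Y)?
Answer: -93840338807/4788519 + 11146*√2/83 ≈ -19407.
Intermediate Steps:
A(r, K) = (-120 + K)/(64 + r) (A(r, K) = (K - 120)/(r + 64) = (-120 + K)/(64 + r))
-22463 + (-11146/A(√(19 - 1), -129) - 23474/(-19231)) = -22463 + (-11146*(64 + √(19 - 1))/(-120 - 129) - 23474/(-19231)) = -22463 + (-(-713344/249 - 11146*√2/83) - 23474*(-1/19231)) = -22463 + (-(-713344/249 - 11146*√2/83) + 23474/19231) = -22463 + (-11146*(-64/249 - √2/83) + 23474/19231) = -22463 + ((713344/249 + 11146*√2/83) + 23474/19231) = -22463 + (13724163490/4788519 + 11146*√2/83) = -93840338807/4788519 + 11146*√2/83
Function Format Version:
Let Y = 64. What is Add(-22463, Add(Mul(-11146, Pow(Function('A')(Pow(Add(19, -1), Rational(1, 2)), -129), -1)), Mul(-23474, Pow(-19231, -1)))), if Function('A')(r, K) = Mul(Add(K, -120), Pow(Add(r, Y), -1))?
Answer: Add(Rational(-93840338807, 4788519), Mul(Rational(11146, 83), Pow(2, Rational(1, 2)))) ≈ -19407.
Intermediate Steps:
Function('A')(r, K) = Mul(Pow(Add(64, r), -1), Add(-120, K)) (Function('A')(r, K) = Mul(Add(K, -120), Pow(Add(r, 64), -1)) = Mul(Add(-120, K), Pow(Add(64, r), -1)) = Mul(Pow(Add(64, r), -1), Add(-120, K)))
Add(-22463, Add(Mul(-11146, Pow(Function('A')(Pow(Add(19, -1), Rational(1, 2)), -129), -1)), Mul(-23474, Pow(-19231, -1)))) = Add(-22463, Add(Mul(-11146, Pow(Mul(Pow(Add(64, Pow(Add(19, -1), Rational(1, 2))), -1), Add(-120, -129)), -1)), Mul(-23474, Pow(-19231, -1)))) = Add(-22463, Add(Mul(-11146, Pow(Mul(Pow(Add(64, Pow(18, Rational(1, 2))), -1), -249), -1)), Mul(-23474, Rational(-1, 19231)))) = Add(-22463, Add(Mul(-11146, Pow(Mul(Pow(Add(64, Mul(3, Pow(2, Rational(1, 2)))), -1), -249), -1)), Rational(23474, 19231))) = Add(-22463, Add(Mul(-11146, Pow(Mul(-249, Pow(Add(64, Mul(3, Pow(2, Rational(1, 2)))), -1)), -1)), Rational(23474, 19231))) = Add(-22463, Add(Mul(-11146, Add(Rational(-64, 249), Mul(Rational(-1, 83), Pow(2, Rational(1, 2))))), Rational(23474, 19231))) = Add(-22463, Add(Add(Rational(713344, 249), Mul(Rational(11146, 83), Pow(2, Rational(1, 2)))), Rational(23474, 19231))) = Add(-22463, Add(Rational(13724163490, 4788519), Mul(Rational(11146, 83), Pow(2, Rational(1, 2))))) = Add(Rational(-93840338807, 4788519), Mul(Rational(11146, 83), Pow(2, Rational(1, 2))))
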